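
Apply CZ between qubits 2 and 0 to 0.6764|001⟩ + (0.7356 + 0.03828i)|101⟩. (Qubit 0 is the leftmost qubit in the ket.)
0.6764|001⟩ + (-0.7356 - 0.03828i)|101⟩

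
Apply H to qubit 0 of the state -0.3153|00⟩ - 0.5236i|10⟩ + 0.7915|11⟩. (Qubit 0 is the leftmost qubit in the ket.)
(-0.223 - 0.3702i)|00⟩ + 0.5597|01⟩ + (-0.223 + 0.3702i)|10⟩ - 0.5597|11⟩

H on qubit 0 mixes each pair of kets that differ only in qubit 0: amplitudes (a, b) of (|…0…⟩, |…1…⟩) become ((a + b)/√2, (a − b)/√2). Kets absent from the input have amplitude 0.
(|00⟩, |10⟩): (a, b) = (-0.3153, -0.5236i) → ((-0.223 - 0.3702i), (-0.223 + 0.3702i))
(|01⟩, |11⟩): (a, b) = (0, 0.7915) → (0.5597, -0.5597)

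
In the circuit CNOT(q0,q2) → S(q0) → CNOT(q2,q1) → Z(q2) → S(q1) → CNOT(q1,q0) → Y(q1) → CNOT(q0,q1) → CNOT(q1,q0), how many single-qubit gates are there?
4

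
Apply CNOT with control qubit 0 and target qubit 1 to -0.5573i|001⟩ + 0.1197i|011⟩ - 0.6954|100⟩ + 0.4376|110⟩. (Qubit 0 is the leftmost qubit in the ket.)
-0.5573i|001⟩ + 0.1197i|011⟩ + 0.4376|100⟩ - 0.6954|110⟩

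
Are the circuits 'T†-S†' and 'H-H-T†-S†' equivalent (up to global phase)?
Yes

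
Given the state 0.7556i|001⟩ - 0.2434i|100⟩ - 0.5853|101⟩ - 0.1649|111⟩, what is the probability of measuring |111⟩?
0.02719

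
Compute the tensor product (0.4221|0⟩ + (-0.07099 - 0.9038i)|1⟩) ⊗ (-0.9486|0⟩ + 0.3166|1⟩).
-0.4004|00⟩ + 0.1336|01⟩ + (0.06734 + 0.8573i)|10⟩ + (-0.02248 - 0.2861i)|11⟩

amp(|b₁b₂…⟩) = product of the factor amplitudes for bits b₁, b₂, …; only kets whose every factor amplitude is nonzero survive.
|00⟩: (0.4221)(-0.9486) = -0.4004
|01⟩: (0.4221)(0.3166) = 0.1336
|10⟩: (-0.07099 - 0.9038i)(-0.9486) = (0.06734 + 0.8573i)
|11⟩: (-0.07099 - 0.9038i)(0.3166) = (-0.02248 - 0.2861i)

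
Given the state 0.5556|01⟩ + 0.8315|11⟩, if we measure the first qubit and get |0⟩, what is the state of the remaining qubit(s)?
|1⟩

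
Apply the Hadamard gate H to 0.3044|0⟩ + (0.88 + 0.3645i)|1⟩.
(0.8375 + 0.2577i)|0⟩ + (-0.407 - 0.2577i)|1⟩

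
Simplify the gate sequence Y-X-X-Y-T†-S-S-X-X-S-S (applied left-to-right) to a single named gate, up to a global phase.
T†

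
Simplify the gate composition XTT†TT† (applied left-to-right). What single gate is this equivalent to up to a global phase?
X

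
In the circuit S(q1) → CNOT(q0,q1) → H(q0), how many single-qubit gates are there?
2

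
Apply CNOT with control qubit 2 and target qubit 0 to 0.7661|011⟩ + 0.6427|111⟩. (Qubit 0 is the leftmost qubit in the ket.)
0.6427|011⟩ + 0.7661|111⟩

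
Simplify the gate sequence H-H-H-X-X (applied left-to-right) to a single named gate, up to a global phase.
H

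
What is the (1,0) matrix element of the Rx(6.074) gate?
-0.1044i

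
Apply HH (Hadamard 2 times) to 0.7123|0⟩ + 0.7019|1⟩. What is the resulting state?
0.7123|0⟩ + 0.7019|1⟩

H² = I, so an even number of Hadamards cancels: H^2 = I and the state is unchanged.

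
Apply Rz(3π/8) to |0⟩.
(0.8315 - 0.5556i)|0⟩

Rz(3π/8) = [[e^(−iθ/2), 0], [0, e^(iθ/2)]] with e^(±iθ/2) = cos(θ/2) ± i·sin(θ/2); θ = 3π/8, cos(θ/2) ≈ 0.83147, sin(θ/2) ≈ 0.55557.
With a = amp(|0⟩) = 1 and b = amp(|1⟩) = 0:
new amp(|0⟩) = (0.83147 - 0.55557i)·a = (0.8315 - 0.5556i)
new amp(|1⟩) = (0.83147 + 0.55557i)·b = 0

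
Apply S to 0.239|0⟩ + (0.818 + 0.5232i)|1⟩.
0.239|0⟩ + (-0.5232 + 0.818i)|1⟩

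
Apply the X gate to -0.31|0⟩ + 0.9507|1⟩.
0.9507|0⟩ - 0.31|1⟩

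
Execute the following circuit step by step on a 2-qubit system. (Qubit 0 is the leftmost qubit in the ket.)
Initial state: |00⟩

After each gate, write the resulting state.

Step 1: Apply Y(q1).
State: i|01⟩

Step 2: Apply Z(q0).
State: i|01⟩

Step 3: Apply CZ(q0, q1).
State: i|01⟩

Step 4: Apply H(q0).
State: (1/√2)i|01⟩ + (1/√2)i|11⟩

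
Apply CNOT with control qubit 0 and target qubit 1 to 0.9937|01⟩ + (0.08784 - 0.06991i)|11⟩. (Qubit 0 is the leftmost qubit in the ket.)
0.9937|01⟩ + (0.08784 - 0.06991i)|10⟩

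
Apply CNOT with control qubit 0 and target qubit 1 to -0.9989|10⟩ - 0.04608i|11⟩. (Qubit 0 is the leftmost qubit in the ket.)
-0.04608i|10⟩ - 0.9989|11⟩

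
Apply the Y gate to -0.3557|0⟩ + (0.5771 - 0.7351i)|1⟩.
(-0.7351 - 0.5771i)|0⟩ - 0.3557i|1⟩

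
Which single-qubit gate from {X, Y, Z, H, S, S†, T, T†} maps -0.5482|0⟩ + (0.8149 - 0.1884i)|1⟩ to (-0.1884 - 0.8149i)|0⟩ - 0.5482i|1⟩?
Y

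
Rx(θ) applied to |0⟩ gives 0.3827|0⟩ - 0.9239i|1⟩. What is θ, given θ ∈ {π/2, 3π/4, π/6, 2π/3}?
3π/4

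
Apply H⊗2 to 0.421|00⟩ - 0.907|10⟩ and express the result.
-0.243|00⟩ - 0.243|01⟩ + 0.664|10⟩ + 0.664|11⟩

H⊗2 gives amp(|y⟩) = (1/2) Σ_x (−1)^(x·y) amp(|x⟩), where x·y is the number of positions in which both x and y have a 1.
|00⟩: (0.421 - 0.907)/2 = -0.243
|01⟩: (0.421 - 0.907)/2 = -0.243
|10⟩: (0.421 + 0.907)/2 = 0.664
|11⟩: (0.421 + 0.907)/2 = 0.664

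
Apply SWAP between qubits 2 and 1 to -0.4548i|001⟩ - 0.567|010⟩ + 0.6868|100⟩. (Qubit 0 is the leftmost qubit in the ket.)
-0.567|001⟩ - 0.4548i|010⟩ + 0.6868|100⟩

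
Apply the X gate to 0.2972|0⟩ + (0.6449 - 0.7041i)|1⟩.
(0.6449 - 0.7041i)|0⟩ + 0.2972|1⟩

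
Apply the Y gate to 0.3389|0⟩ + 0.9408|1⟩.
-0.9408i|0⟩ + 0.3389i|1⟩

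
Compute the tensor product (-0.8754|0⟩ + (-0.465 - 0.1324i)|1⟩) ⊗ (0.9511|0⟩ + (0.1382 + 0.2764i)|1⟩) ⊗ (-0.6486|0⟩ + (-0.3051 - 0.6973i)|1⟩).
0.54|000⟩ + (0.254 + 0.5806i)|001⟩ + (0.07847 + 0.1569i)|010⟩ + (-0.1318 + 0.1582i)|011⟩ + (0.2869 + 0.08168i)|100⟩ + (0.04713 + 0.3468i)|101⟩ + (0.01795 + 0.09523i)|110⟩ + (-0.09394 + 0.06409i)|111⟩

amp(|b₁b₂…⟩) = product of the factor amplitudes for bits b₁, b₂, …; only kets whose every factor amplitude is nonzero survive.
|000⟩: (-0.8754)(0.9511)(-0.6486) = 0.54
|001⟩: (-0.8754)(0.9511)(-0.3051 - 0.6973i) = (0.254 + 0.5806i)
|010⟩: (-0.8754)(0.1382 + 0.2764i)(-0.6486) = (0.07847 + 0.1569i)
|011⟩: (-0.8754)(0.1382 + 0.2764i)(-0.3051 - 0.6973i) = (-0.1318 + 0.1582i)
|100⟩: (-0.465 - 0.1324i)(0.9511)(-0.6486) = (0.2869 + 0.08168i)
|101⟩: (-0.465 - 0.1324i)(0.9511)(-0.3051 - 0.6973i) = (0.04713 + 0.3468i)
|110⟩: (-0.465 - 0.1324i)(0.1382 + 0.2764i)(-0.6486) = (0.01795 + 0.09523i)
|111⟩: (-0.465 - 0.1324i)(0.1382 + 0.2764i)(-0.3051 - 0.6973i) = (-0.09394 + 0.06409i)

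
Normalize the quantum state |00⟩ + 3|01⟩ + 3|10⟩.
0.2294|00⟩ + 0.6882|01⟩ + 0.6882|10⟩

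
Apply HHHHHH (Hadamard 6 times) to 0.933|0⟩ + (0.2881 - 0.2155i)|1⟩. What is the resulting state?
0.933|0⟩ + (0.2881 - 0.2155i)|1⟩

H² = I, so an even number of Hadamards cancels: H^6 = I and the state is unchanged.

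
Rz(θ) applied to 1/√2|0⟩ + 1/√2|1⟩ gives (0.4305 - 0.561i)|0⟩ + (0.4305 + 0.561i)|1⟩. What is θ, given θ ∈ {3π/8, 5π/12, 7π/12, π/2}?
7π/12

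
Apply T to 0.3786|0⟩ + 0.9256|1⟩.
0.3786|0⟩ + (0.6545 + 0.6545i)|1⟩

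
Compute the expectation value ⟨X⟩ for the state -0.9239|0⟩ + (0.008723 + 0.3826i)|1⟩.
-0.01612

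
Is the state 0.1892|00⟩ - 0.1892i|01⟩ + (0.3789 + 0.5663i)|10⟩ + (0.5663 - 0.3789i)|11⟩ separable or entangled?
Separable

Writing the state as a|00⟩ + b|01⟩ + c|10⟩ + d|11⟩, it is a product state iff ad − bc = 0.
Here (a, b, c, d) = (0.1892, -0.1892i, (0.3789 + 0.5663i), (0.5663 - 0.3789i)): ad − bc = (0.1892)(0.5663 - 0.3789i) − (-0.1892i)(0.3789 + 0.5663i) = 0, so the state is separable.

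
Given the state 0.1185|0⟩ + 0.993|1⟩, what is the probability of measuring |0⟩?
0.01404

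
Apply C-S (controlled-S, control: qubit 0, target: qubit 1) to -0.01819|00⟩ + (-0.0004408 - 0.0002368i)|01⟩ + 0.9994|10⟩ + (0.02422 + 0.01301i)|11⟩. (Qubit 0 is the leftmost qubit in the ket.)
-0.01819|00⟩ + (-0.0004408 - 0.0002368i)|01⟩ + 0.9994|10⟩ + (-0.01301 + 0.02422i)|11⟩

C-S leaves the control-|0⟩ kets |00⟩, |01⟩ unchanged and applies S to qubit 1 on the control-|1⟩ pair (|10⟩, |11⟩).
S = [[1, 0], [0, i]].
With a = amp(|10⟩) = 0.9994 and b = amp(|11⟩) = (0.02422 + 0.01301i):
new amp(|10⟩) = (1)·a = 0.9994
new amp(|11⟩) = (i)·b = (-0.01301 + 0.02422i)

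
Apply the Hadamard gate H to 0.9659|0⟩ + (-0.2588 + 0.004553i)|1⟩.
(0.5 + 0.003219i)|0⟩ + (0.866 - 0.003219i)|1⟩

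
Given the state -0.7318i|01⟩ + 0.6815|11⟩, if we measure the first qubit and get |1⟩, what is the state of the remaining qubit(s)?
|1⟩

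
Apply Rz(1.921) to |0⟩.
(0.5731 - 0.8195i)|0⟩

Rz(1.921) = [[e^(−iθ/2), 0], [0, e^(iθ/2)]] with e^(±iθ/2) = cos(θ/2) ± i·sin(θ/2); θ = 1.921, cos(θ/2) ≈ 0.57311, sin(θ/2) ≈ 0.819478.
With a = amp(|0⟩) = 1 and b = amp(|1⟩) = 0:
new amp(|0⟩) = (0.57311 - 0.819478i)·a = (0.5731 - 0.8195i)
new amp(|1⟩) = (0.57311 + 0.819478i)·b = 0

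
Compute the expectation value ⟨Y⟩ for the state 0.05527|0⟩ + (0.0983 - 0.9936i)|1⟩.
-0.1098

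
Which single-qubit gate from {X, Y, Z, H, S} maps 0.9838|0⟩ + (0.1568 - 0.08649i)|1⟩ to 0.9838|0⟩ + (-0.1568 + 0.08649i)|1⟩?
Z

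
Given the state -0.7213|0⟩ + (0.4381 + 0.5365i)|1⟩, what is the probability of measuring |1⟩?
0.4798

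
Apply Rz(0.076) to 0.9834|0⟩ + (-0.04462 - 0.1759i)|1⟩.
(0.9827 - 0.03736i)|0⟩ + (-0.03791 - 0.1775i)|1⟩

Rz(0.076) = [[e^(−iθ/2), 0], [0, e^(iθ/2)]] with e^(±iθ/2) = cos(θ/2) ± i·sin(θ/2); θ = 0.076, cos(θ/2) ≈ 0.999278, sin(θ/2) ≈ 0.0379909.
With a = amp(|0⟩) = 0.9834 and b = amp(|1⟩) = (-0.04462 - 0.1759i):
new amp(|0⟩) = (0.999278 - 0.0379909i)·a = (0.9827 - 0.03736i)
new amp(|1⟩) = (0.999278 + 0.0379909i)·b = (-0.03791 - 0.1775i)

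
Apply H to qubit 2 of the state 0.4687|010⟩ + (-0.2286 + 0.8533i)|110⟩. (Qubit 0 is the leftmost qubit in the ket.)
0.3314|010⟩ + 0.3314|011⟩ + (-0.1616 + 0.6034i)|110⟩ + (-0.1616 + 0.6034i)|111⟩

H on qubit 2 mixes each pair of kets that differ only in qubit 2: amplitudes (a, b) of (|…0…⟩, |…1…⟩) become ((a + b)/√2, (a − b)/√2). Kets absent from the input have amplitude 0.
(|010⟩, |011⟩): (a, b) = (0.4687, 0) → (0.3314, 0.3314)
(|110⟩, |111⟩): (a, b) = ((-0.2286 + 0.8533i), 0) → ((-0.1616 + 0.6034i), (-0.1616 + 0.6034i))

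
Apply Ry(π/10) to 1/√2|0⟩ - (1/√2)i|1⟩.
(0.6984 + 0.1106i)|0⟩ + (0.1106 - 0.6984i)|1⟩

Ry(π/10) = [[cos(θ/2), −sin(θ/2)], [sin(θ/2), cos(θ/2)]]; θ = π/10, cos(θ/2) ≈ 0.987688, sin(θ/2) ≈ 0.156434.
With a = amp(|0⟩) = 1/√2 and b = amp(|1⟩) = -(1/√2)i:
new amp(|0⟩) = (0.987688)·a + (-0.156434)·b = (0.6984 + 0.1106i)
new amp(|1⟩) = (0.156434)·a + (0.987688)·b = (0.1106 - 0.6984i)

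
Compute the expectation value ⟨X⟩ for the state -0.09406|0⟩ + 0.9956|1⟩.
-0.1873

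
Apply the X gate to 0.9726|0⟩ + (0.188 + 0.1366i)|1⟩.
(0.188 + 0.1366i)|0⟩ + 0.9726|1⟩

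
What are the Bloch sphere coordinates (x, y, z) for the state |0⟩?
(0, 0, 1)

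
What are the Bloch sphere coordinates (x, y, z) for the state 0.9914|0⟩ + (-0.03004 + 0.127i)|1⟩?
(-0.05956, 0.2518, 0.9658)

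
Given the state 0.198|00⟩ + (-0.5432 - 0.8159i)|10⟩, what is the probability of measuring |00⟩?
0.0392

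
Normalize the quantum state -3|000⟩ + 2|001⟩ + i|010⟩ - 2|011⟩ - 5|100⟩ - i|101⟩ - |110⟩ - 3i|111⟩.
-1/√6|000⟩ + 0.2722|001⟩ + 0.1361i|010⟩ - 0.2722|011⟩ - 0.6804|100⟩ - 0.1361i|101⟩ - 0.1361|110⟩ - (1/√6)i|111⟩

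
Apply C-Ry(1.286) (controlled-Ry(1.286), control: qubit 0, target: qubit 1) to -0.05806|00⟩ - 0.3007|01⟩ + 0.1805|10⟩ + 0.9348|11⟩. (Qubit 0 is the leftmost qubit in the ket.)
-0.05806|00⟩ - 0.3007|01⟩ - 0.4161|10⟩ + 0.8563|11⟩

C-Ry(1.286) leaves the control-|0⟩ kets |00⟩, |01⟩ unchanged and applies Ry(1.286) to qubit 1 on the control-|1⟩ pair (|10⟩, |11⟩).
Ry(1.286) = [[cos(θ/2), −sin(θ/2)], [sin(θ/2), cos(θ/2)]]; θ = 1.286, cos(θ/2) ≈ 0.800301, sin(θ/2) ≈ 0.599599.
With a = amp(|10⟩) = 0.1805 and b = amp(|11⟩) = 0.9348:
new amp(|10⟩) = (0.800301)·a + (-0.599599)·b = -0.4161
new amp(|11⟩) = (0.599599)·a + (0.800301)·b = 0.8563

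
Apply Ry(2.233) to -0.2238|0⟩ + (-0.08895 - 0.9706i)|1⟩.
(-0.01828 + 0.8722i)|0⟩ + (-0.2401 - 0.4259i)|1⟩

Ry(2.233) = [[cos(θ/2), −sin(θ/2)], [sin(θ/2), cos(θ/2)]]; θ = 2.233, cos(θ/2) ≈ 0.43883, sin(θ/2) ≈ 0.89857.
With a = amp(|0⟩) = -0.2238 and b = amp(|1⟩) = (-0.08895 - 0.9706i):
new amp(|0⟩) = (0.43883)·a + (-0.89857)·b = (-0.01828 + 0.8722i)
new amp(|1⟩) = (0.89857)·a + (0.43883)·b = (-0.2401 - 0.4259i)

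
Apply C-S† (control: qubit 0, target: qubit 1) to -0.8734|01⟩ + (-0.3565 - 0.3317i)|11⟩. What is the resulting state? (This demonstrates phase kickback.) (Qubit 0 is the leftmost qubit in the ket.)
-0.8734|01⟩ + (-0.3317 + 0.3565i)|11⟩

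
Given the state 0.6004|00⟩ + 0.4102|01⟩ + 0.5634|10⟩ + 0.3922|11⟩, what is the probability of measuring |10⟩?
0.3174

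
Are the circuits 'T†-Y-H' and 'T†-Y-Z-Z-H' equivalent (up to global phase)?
Yes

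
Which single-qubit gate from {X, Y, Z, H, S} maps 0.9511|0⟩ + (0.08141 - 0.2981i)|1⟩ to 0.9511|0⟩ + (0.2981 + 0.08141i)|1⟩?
S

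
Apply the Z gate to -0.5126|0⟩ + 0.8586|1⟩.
-0.5126|0⟩ - 0.8586|1⟩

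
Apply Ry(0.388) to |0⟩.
0.9812|0⟩ + 0.1928|1⟩

Ry(0.388) = [[cos(θ/2), −sin(θ/2)], [sin(θ/2), cos(θ/2)]]; θ = 0.388, cos(θ/2) ≈ 0.981241, sin(θ/2) ≈ 0.192785.
With a = amp(|0⟩) = 1 and b = amp(|1⟩) = 0:
new amp(|0⟩) = (0.981241)·a + (-0.192785)·b = 0.9812
new amp(|1⟩) = (0.192785)·a + (0.981241)·b = 0.1928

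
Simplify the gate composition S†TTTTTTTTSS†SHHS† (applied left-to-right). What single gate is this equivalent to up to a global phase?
S†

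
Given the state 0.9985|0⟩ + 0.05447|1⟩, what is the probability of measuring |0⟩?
0.997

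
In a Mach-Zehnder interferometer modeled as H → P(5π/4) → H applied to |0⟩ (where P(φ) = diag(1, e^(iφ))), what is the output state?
(0.1464 - (1/√8)i)|0⟩ + (0.8536 + (1/√8)i)|1⟩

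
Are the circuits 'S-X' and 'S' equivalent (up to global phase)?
No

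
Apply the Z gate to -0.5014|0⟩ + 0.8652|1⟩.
-0.5014|0⟩ - 0.8652|1⟩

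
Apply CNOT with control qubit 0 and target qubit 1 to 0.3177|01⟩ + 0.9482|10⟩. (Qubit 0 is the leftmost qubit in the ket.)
0.3177|01⟩ + 0.9482|11⟩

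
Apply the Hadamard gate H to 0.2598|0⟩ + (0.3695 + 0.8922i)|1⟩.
(0.445 + 0.6309i)|0⟩ + (-0.07757 - 0.6309i)|1⟩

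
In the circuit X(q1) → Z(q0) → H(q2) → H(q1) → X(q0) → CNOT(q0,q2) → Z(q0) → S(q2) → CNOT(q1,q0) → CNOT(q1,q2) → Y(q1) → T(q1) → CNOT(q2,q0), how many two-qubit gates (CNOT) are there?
4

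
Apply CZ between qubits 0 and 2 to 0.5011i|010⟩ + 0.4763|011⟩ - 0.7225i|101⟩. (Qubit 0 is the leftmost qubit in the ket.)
0.5011i|010⟩ + 0.4763|011⟩ + 0.7225i|101⟩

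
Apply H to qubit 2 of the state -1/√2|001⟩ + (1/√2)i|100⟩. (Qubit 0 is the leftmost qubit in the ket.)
-1/2|000⟩ + 1/2|001⟩ + (1/2)i|100⟩ + (1/2)i|101⟩

H on qubit 2 mixes each pair of kets that differ only in qubit 2: amplitudes (a, b) of (|…0…⟩, |…1…⟩) become ((a + b)/√2, (a − b)/√2). Kets absent from the input have amplitude 0.
(|000⟩, |001⟩): (a, b) = (0, -1/√2) → (-1/2, 1/2)
(|100⟩, |101⟩): (a, b) = ((1/√2)i, 0) → ((1/2)i, (1/2)i)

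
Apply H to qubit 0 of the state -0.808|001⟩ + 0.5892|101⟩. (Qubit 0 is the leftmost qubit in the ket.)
-0.1547|001⟩ - 0.988|101⟩

H on qubit 0 mixes each pair of kets that differ only in qubit 0: amplitudes (a, b) of (|…0…⟩, |…1…⟩) become ((a + b)/√2, (a − b)/√2). Kets absent from the input have amplitude 0.
(|001⟩, |101⟩): (a, b) = (-0.808, 0.5892) → (-0.1547, -0.988)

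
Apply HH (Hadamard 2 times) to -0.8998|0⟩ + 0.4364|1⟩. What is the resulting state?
-0.8998|0⟩ + 0.4364|1⟩

H² = I, so an even number of Hadamards cancels: H^2 = I and the state is unchanged.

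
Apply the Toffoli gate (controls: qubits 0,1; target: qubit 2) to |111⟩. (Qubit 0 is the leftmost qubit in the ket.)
|110⟩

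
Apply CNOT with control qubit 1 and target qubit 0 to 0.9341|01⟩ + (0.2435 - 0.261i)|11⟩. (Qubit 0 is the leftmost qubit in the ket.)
(0.2435 - 0.261i)|01⟩ + 0.9341|11⟩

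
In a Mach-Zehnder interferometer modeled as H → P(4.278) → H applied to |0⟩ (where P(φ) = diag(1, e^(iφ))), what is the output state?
(0.2896 - 0.4536i)|0⟩ + (0.7104 + 0.4536i)|1⟩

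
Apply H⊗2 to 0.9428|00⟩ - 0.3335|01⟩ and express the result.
0.3047|00⟩ + 0.6382|01⟩ + 0.3047|10⟩ + 0.6382|11⟩

H⊗2 gives amp(|y⟩) = (1/2) Σ_x (−1)^(x·y) amp(|x⟩), where x·y is the number of positions in which both x and y have a 1.
|00⟩: (0.9428 - 0.3335)/2 = 0.3047
|01⟩: (0.9428 + 0.3335)/2 = 0.6382
|10⟩: (0.9428 - 0.3335)/2 = 0.3047
|11⟩: (0.9428 + 0.3335)/2 = 0.6382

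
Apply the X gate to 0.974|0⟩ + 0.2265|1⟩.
0.2265|0⟩ + 0.974|1⟩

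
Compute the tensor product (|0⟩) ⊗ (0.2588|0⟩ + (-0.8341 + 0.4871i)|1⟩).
0.2588|00⟩ + (-0.8341 + 0.4871i)|01⟩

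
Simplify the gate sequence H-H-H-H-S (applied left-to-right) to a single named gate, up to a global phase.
S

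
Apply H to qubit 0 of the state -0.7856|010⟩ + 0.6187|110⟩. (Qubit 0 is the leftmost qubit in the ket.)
-0.118|010⟩ - 0.993|110⟩

H on qubit 0 mixes each pair of kets that differ only in qubit 0: amplitudes (a, b) of (|…0…⟩, |…1…⟩) become ((a + b)/√2, (a − b)/√2). Kets absent from the input have amplitude 0.
(|010⟩, |110⟩): (a, b) = (-0.7856, 0.6187) → (-0.118, -0.993)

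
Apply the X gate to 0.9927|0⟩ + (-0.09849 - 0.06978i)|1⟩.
(-0.09849 - 0.06978i)|0⟩ + 0.9927|1⟩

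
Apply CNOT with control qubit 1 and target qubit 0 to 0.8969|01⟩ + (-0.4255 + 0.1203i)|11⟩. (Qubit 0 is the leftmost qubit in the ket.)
(-0.4255 + 0.1203i)|01⟩ + 0.8969|11⟩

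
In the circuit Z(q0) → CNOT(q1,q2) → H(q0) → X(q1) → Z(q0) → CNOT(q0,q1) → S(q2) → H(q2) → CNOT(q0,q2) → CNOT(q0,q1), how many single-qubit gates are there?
6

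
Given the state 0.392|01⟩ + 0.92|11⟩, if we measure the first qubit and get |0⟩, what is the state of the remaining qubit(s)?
|1⟩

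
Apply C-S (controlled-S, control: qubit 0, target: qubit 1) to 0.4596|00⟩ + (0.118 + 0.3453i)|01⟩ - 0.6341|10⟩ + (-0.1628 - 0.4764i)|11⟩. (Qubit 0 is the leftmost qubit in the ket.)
0.4596|00⟩ + (0.118 + 0.3453i)|01⟩ - 0.6341|10⟩ + (0.4764 - 0.1628i)|11⟩

C-S leaves the control-|0⟩ kets |00⟩, |01⟩ unchanged and applies S to qubit 1 on the control-|1⟩ pair (|10⟩, |11⟩).
S = [[1, 0], [0, i]].
With a = amp(|10⟩) = -0.6341 and b = amp(|11⟩) = (-0.1628 - 0.4764i):
new amp(|10⟩) = (1)·a = -0.6341
new amp(|11⟩) = (i)·b = (0.4764 - 0.1628i)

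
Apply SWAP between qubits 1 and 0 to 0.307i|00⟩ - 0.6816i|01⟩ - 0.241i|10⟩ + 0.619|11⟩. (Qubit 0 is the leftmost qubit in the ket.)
0.307i|00⟩ - 0.241i|01⟩ - 0.6816i|10⟩ + 0.619|11⟩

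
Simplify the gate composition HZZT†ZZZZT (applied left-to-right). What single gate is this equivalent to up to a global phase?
H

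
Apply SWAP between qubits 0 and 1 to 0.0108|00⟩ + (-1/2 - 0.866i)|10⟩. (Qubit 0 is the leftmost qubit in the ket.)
0.0108|00⟩ + (-1/2 - 0.866i)|01⟩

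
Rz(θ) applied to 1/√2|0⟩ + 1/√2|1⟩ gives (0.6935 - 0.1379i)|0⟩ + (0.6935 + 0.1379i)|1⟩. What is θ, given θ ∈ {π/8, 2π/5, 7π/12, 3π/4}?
π/8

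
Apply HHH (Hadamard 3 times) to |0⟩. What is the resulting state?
1/√2|0⟩ + 1/√2|1⟩

H² = I, so H^3 = H: a single Hadamard. With (a, b) = (1, 0), H gives ((a + b)/√2, (a − b)/√2) = (1/√2, 1/√2).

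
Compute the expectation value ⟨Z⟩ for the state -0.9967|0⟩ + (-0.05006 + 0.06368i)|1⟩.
0.9868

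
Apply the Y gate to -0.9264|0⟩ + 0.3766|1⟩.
-0.3766i|0⟩ - 0.9264i|1⟩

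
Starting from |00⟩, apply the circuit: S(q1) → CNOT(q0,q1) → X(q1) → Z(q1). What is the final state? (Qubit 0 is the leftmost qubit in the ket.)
-|01⟩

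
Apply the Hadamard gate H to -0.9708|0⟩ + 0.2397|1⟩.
-0.517|0⟩ - 0.856|1⟩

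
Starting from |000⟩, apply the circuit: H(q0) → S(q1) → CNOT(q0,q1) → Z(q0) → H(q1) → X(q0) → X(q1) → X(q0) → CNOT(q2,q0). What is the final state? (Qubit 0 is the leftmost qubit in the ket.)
1/2|000⟩ + 1/2|010⟩ + 1/2|100⟩ - 1/2|110⟩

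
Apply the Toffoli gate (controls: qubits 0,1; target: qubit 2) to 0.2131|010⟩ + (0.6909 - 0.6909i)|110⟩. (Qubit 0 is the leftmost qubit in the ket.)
0.2131|010⟩ + (0.6909 - 0.6909i)|111⟩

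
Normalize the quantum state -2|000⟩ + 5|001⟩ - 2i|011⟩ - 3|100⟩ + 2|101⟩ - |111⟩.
-0.2917|000⟩ + 0.7293|001⟩ - 0.2917i|011⟩ - 0.4376|100⟩ + 0.2917|101⟩ - 0.1459|111⟩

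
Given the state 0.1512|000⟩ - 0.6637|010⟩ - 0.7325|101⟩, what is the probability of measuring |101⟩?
0.5366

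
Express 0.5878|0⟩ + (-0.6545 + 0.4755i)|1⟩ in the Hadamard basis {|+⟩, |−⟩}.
(-0.04716 + 0.3362i)|+⟩ + (0.8784 - 0.3362i)|−⟩

With |ψ⟩ = α|0⟩ + β|1⟩, the Hadamard-basis coefficients are ⟨+|ψ⟩ = (α + β)/√2 and ⟨−|ψ⟩ = (α − β)/√2.
Here α = 0.5878, β = (-0.6545 + 0.4755i): (α + β)/√2 = (-0.04716 + 0.3362i), (α − β)/√2 = (0.8784 - 0.3362i).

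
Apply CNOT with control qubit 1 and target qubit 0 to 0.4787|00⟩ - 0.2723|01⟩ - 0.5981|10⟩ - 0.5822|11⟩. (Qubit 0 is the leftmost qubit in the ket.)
0.4787|00⟩ - 0.5822|01⟩ - 0.5981|10⟩ - 0.2723|11⟩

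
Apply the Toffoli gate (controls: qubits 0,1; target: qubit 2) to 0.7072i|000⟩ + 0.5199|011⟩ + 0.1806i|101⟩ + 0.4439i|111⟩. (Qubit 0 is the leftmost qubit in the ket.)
0.7072i|000⟩ + 0.5199|011⟩ + 0.1806i|101⟩ + 0.4439i|110⟩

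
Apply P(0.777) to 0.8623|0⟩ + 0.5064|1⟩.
0.8623|0⟩ + (0.3611 + 0.3551i)|1⟩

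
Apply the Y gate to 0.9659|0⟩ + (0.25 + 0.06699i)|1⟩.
(0.06699 - 0.25i)|0⟩ + 0.9659i|1⟩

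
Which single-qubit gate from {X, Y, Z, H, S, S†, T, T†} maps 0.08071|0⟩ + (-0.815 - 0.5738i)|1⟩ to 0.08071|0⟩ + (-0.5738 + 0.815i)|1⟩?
S†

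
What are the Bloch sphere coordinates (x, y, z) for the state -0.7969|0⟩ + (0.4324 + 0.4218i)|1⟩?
(-0.6892, -0.6723, 0.2702)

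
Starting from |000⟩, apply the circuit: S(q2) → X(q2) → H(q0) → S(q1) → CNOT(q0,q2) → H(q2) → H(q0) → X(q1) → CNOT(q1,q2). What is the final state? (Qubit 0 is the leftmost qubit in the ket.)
1/√2|011⟩ - 1/√2|110⟩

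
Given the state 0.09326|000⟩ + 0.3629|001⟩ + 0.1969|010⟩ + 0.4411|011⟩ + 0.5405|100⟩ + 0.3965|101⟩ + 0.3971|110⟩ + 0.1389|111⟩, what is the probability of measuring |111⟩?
0.01929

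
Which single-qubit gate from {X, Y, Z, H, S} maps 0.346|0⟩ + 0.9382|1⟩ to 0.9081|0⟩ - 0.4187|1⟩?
H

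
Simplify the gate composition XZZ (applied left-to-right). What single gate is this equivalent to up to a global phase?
X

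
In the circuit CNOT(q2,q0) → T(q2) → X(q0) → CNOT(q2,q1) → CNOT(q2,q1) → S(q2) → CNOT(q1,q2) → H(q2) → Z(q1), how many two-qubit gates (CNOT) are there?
4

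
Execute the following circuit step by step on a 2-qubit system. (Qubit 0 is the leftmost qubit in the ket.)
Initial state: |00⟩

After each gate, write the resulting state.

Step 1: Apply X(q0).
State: |10⟩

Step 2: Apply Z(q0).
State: -|10⟩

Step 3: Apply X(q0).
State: -|00⟩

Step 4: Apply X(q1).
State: -|01⟩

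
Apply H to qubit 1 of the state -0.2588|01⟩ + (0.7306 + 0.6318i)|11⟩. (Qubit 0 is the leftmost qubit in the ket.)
-0.183|00⟩ + 0.183|01⟩ + (0.5166 + 0.4468i)|10⟩ + (-0.5166 - 0.4468i)|11⟩

H on qubit 1 mixes each pair of kets that differ only in qubit 1: amplitudes (a, b) of (|…0…⟩, |…1…⟩) become ((a + b)/√2, (a − b)/√2). Kets absent from the input have amplitude 0.
(|00⟩, |01⟩): (a, b) = (0, -0.2588) → (-0.183, 0.183)
(|10⟩, |11⟩): (a, b) = (0, (0.7306 + 0.6318i)) → ((0.5166 + 0.4468i), (-0.5166 - 0.4468i))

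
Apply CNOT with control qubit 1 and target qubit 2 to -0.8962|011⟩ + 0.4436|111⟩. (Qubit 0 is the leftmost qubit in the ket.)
-0.8962|010⟩ + 0.4436|110⟩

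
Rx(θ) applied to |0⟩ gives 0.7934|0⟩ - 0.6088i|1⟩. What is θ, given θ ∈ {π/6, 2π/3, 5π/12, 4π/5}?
5π/12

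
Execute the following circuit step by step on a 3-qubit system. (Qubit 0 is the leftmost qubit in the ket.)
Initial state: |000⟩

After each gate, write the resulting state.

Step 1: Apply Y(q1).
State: i|010⟩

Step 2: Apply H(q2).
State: (1/√2)i|010⟩ + (1/√2)i|011⟩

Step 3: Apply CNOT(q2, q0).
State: (1/√2)i|010⟩ + (1/√2)i|111⟩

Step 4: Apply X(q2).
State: (1/√2)i|011⟩ + (1/√2)i|110⟩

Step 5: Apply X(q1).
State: (1/√2)i|001⟩ + (1/√2)i|100⟩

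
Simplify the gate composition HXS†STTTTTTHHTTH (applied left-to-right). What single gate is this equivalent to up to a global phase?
Z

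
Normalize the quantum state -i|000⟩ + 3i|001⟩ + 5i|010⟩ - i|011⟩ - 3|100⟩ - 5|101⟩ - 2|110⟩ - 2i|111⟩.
-0.1132i|000⟩ + 0.3397i|001⟩ + 0.5661i|010⟩ - 0.1132i|011⟩ - 0.3397|100⟩ - 0.5661|101⟩ - 0.2265|110⟩ - 0.2265i|111⟩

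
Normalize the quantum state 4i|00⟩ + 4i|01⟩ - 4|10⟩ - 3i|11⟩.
0.5298i|00⟩ + 0.5298i|01⟩ - 0.5298|10⟩ - 0.3974i|11⟩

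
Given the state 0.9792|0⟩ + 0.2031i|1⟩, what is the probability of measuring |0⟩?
0.9588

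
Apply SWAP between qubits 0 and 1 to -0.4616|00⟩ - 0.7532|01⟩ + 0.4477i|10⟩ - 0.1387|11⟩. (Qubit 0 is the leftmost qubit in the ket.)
-0.4616|00⟩ + 0.4477i|01⟩ - 0.7532|10⟩ - 0.1387|11⟩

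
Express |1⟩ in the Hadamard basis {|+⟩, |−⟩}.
1/√2|+⟩ - 1/√2|−⟩

With |ψ⟩ = α|0⟩ + β|1⟩, the Hadamard-basis coefficients are ⟨+|ψ⟩ = (α + β)/√2 and ⟨−|ψ⟩ = (α − β)/√2.
Here α = 0, β = 1: (α + β)/√2 = 1/√2, (α − β)/√2 = -1/√2.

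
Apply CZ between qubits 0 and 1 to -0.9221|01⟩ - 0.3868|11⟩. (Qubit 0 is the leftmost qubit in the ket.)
-0.9221|01⟩ + 0.3868|11⟩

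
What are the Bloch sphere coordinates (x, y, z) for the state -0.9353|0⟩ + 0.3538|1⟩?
(-0.6618, 0, 0.7496)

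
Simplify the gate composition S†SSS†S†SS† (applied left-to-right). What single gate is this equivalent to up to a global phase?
S†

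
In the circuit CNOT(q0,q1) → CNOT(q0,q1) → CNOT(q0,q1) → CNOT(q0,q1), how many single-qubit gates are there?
0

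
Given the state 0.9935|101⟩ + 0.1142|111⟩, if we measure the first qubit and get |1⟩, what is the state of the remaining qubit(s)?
0.9935|01⟩ + 0.1142|11⟩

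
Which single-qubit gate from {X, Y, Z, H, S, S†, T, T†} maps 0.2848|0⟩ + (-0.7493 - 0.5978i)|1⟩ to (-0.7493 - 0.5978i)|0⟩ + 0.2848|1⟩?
X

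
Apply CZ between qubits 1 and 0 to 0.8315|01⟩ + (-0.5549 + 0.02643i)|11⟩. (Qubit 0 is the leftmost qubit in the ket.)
0.8315|01⟩ + (0.5549 - 0.02643i)|11⟩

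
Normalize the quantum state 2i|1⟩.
i|1⟩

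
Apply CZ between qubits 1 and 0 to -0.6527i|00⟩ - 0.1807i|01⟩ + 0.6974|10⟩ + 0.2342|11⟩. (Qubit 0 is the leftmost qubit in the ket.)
-0.6527i|00⟩ - 0.1807i|01⟩ + 0.6974|10⟩ - 0.2342|11⟩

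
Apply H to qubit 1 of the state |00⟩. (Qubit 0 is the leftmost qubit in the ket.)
1/√2|00⟩ + 1/√2|01⟩

H on qubit 1 mixes each pair of kets that differ only in qubit 1: amplitudes (a, b) of (|…0…⟩, |…1…⟩) become ((a + b)/√2, (a − b)/√2). Kets absent from the input have amplitude 0.
(|00⟩, |01⟩): (a, b) = (1, 0) → (1/√2, 1/√2)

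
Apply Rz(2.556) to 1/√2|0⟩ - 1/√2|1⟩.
(0.2041 - 0.677i)|0⟩ + (-0.2041 - 0.677i)|1⟩

Rz(2.556) = [[e^(−iθ/2), 0], [0, e^(iθ/2)]] with e^(±iθ/2) = cos(θ/2) ± i·sin(θ/2); θ = 2.556, cos(θ/2) ≈ 0.288631, sin(θ/2) ≈ 0.957441.
With a = amp(|0⟩) = 1/√2 and b = amp(|1⟩) = -1/√2:
new amp(|0⟩) = (0.288631 - 0.957441i)·a = (0.2041 - 0.677i)
new amp(|1⟩) = (0.288631 + 0.957441i)·b = (-0.2041 - 0.677i)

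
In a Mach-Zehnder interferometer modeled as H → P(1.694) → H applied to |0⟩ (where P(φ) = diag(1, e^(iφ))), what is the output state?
(0.4386 + 0.4962i)|0⟩ + (0.5614 - 0.4962i)|1⟩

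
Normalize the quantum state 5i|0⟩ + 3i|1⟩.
0.8575i|0⟩ + 0.5145i|1⟩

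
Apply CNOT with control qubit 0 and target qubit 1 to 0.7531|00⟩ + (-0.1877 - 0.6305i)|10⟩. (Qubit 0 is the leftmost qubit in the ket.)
0.7531|00⟩ + (-0.1877 - 0.6305i)|11⟩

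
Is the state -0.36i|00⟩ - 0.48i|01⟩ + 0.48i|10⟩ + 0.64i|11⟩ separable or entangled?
Separable

Writing the state as a|00⟩ + b|01⟩ + c|10⟩ + d|11⟩, it is a product state iff ad − bc = 0.
Here (a, b, c, d) = (-0.36i, -0.48i, 0.48i, 0.64i): ad − bc = (-0.36i)(0.64i) − (-0.48i)(0.48i) = 0, so the state is separable.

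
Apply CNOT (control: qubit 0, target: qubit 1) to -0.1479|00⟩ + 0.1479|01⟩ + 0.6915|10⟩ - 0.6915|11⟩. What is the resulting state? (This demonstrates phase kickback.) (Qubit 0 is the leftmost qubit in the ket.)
-0.1479|00⟩ + 0.1479|01⟩ - 0.6915|10⟩ + 0.6915|11⟩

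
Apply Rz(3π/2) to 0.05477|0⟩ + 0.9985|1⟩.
(-0.03873 - 0.03873i)|0⟩ + (-0.706 + 0.706i)|1⟩

Rz(3π/2) = [[e^(−iθ/2), 0], [0, e^(iθ/2)]] with e^(±iθ/2) = cos(θ/2) ± i·sin(θ/2); θ = 3π/2, cos(θ/2) ≈ -0.707107, sin(θ/2) ≈ 0.707107.
With a = amp(|0⟩) = 0.05477 and b = amp(|1⟩) = 0.9985:
new amp(|0⟩) = (-0.707107 - 0.707107i)·a = (-0.03873 - 0.03873i)
new amp(|1⟩) = (-0.707107 + 0.707107i)·b = (-0.706 + 0.706i)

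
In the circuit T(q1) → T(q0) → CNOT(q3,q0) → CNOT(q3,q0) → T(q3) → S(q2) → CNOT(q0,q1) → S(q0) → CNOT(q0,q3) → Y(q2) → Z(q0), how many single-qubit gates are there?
7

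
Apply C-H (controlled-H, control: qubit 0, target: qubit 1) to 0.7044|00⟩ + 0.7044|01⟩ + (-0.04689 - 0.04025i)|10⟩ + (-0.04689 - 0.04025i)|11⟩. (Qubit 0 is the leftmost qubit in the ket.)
0.7044|00⟩ + 0.7044|01⟩ + (-0.06631 - 0.05692i)|10⟩

C-H leaves the control-|0⟩ kets |00⟩, |01⟩ unchanged and applies H to qubit 1 on the control-|1⟩ pair (|10⟩, |11⟩).
H = [[1/√2, 1/√2], [1/√2, -1/√2]].
With a = amp(|10⟩) = (-0.04689 - 0.04025i) and b = amp(|11⟩) = (-0.04689 - 0.04025i):
new amp(|10⟩) = (1/√2)·a + (1/√2)·b = (-0.06631 - 0.05692i)
new amp(|11⟩) = (1/√2)·a + (-1/√2)·b = 0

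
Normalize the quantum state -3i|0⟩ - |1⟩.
-0.9487i|0⟩ - 0.3162|1⟩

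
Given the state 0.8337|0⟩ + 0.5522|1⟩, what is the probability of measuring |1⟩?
0.3049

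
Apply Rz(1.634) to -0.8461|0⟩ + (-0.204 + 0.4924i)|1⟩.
(-0.5791 + 0.6169i)|0⟩ + (-0.4986 + 0.1883i)|1⟩

Rz(1.634) = [[e^(−iθ/2), 0], [0, e^(iθ/2)]] with e^(±iθ/2) = cos(θ/2) ± i·sin(θ/2); θ = 1.634, cos(θ/2) ≈ 0.684412, sin(θ/2) ≈ 0.729096.
With a = amp(|0⟩) = -0.8461 and b = amp(|1⟩) = (-0.204 + 0.4924i):
new amp(|0⟩) = (0.684412 - 0.729096i)·a = (-0.5791 + 0.6169i)
new amp(|1⟩) = (0.684412 + 0.729096i)·b = (-0.4986 + 0.1883i)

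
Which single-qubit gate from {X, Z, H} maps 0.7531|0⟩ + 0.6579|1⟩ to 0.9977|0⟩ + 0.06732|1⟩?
H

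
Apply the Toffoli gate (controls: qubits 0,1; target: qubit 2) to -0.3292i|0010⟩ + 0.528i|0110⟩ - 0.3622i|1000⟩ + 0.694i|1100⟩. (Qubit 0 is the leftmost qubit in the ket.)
-0.3292i|0010⟩ + 0.528i|0110⟩ - 0.3622i|1000⟩ + 0.694i|1110⟩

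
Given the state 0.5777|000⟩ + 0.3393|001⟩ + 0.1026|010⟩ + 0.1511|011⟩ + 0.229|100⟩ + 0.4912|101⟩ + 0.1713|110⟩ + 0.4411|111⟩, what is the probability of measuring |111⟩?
0.1946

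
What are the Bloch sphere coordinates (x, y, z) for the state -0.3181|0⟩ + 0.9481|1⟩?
(-0.6032, 0, -0.7977)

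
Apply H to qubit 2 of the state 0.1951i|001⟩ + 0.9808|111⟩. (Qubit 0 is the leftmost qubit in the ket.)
0.138i|000⟩ - 0.138i|001⟩ + 0.6935|110⟩ - 0.6935|111⟩

H on qubit 2 mixes each pair of kets that differ only in qubit 2: amplitudes (a, b) of (|…0…⟩, |…1…⟩) become ((a + b)/√2, (a − b)/√2). Kets absent from the input have amplitude 0.
(|000⟩, |001⟩): (a, b) = (0, 0.1951i) → (0.138i, -0.138i)
(|110⟩, |111⟩): (a, b) = (0, 0.9808) → (0.6935, -0.6935)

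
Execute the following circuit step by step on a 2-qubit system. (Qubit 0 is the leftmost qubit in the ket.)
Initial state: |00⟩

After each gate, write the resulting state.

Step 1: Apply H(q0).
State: 1/√2|00⟩ + 1/√2|10⟩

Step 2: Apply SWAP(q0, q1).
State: 1/√2|00⟩ + 1/√2|01⟩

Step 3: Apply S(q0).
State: 1/√2|00⟩ + 1/√2|01⟩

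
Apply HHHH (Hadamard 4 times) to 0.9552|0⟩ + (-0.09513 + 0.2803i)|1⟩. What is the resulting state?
0.9552|0⟩ + (-0.09513 + 0.2803i)|1⟩

H² = I, so an even number of Hadamards cancels: H^4 = I and the state is unchanged.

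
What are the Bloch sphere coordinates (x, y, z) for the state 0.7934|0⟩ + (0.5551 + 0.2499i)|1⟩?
(0.8808, 0.3965, 0.2589)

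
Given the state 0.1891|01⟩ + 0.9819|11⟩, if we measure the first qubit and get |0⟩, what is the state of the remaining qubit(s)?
|1⟩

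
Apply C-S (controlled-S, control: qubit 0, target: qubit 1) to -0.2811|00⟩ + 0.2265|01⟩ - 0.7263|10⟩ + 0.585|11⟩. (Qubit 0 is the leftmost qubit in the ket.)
-0.2811|00⟩ + 0.2265|01⟩ - 0.7263|10⟩ + 0.585i|11⟩

C-S leaves the control-|0⟩ kets |00⟩, |01⟩ unchanged and applies S to qubit 1 on the control-|1⟩ pair (|10⟩, |11⟩).
S = [[1, 0], [0, i]].
With a = amp(|10⟩) = -0.7263 and b = amp(|11⟩) = 0.585:
new amp(|10⟩) = (1)·a = -0.7263
new amp(|11⟩) = (i)·b = 0.585i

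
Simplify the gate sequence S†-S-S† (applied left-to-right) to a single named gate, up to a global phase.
S†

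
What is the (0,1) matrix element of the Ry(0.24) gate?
-0.1197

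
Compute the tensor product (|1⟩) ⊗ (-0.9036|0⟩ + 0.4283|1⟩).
-0.9036|10⟩ + 0.4283|11⟩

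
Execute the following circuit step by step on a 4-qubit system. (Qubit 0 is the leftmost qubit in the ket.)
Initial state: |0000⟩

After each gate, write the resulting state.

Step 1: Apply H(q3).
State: 1/√2|0000⟩ + 1/√2|0001⟩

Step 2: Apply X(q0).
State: 1/√2|1000⟩ + 1/√2|1001⟩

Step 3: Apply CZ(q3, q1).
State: 1/√2|1000⟩ + 1/√2|1001⟩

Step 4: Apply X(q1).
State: 1/√2|1100⟩ + 1/√2|1101⟩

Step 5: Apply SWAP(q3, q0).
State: 1/√2|0101⟩ + 1/√2|1101⟩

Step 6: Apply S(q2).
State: 1/√2|0101⟩ + 1/√2|1101⟩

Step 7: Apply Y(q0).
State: -(1/√2)i|0101⟩ + (1/√2)i|1101⟩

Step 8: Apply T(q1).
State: (1/2 - (1/2)i)|0101⟩ + (-1/2 + (1/2)i)|1101⟩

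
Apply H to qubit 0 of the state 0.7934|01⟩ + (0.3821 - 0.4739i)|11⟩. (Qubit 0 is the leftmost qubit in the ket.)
(0.8312 - 0.3351i)|01⟩ + (0.2908 + 0.3351i)|11⟩

H on qubit 0 mixes each pair of kets that differ only in qubit 0: amplitudes (a, b) of (|…0…⟩, |…1…⟩) become ((a + b)/√2, (a − b)/√2). Kets absent from the input have amplitude 0.
(|01⟩, |11⟩): (a, b) = (0.7934, (0.3821 - 0.4739i)) → ((0.8312 - 0.3351i), (0.2908 + 0.3351i))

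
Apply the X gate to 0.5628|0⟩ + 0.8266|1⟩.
0.8266|0⟩ + 0.5628|1⟩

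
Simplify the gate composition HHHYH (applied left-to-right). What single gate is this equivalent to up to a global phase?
Y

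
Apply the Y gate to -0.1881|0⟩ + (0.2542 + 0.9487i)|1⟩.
(0.9487 - 0.2542i)|0⟩ - 0.1881i|1⟩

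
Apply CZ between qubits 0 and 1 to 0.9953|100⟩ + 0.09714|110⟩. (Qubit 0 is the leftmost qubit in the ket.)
0.9953|100⟩ - 0.09714|110⟩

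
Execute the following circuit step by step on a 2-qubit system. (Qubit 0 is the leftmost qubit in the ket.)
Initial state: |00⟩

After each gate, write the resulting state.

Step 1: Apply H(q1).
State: 1/√2|00⟩ + 1/√2|01⟩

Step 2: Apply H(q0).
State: 1/2|00⟩ + 1/2|01⟩ + 1/2|10⟩ + 1/2|11⟩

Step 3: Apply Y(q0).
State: -(1/2)i|00⟩ - (1/2)i|01⟩ + (1/2)i|10⟩ + (1/2)i|11⟩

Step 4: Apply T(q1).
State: -(1/2)i|00⟩ + (1/√8 - (1/√8)i)|01⟩ + (1/2)i|10⟩ + (-1/√8 + (1/√8)i)|11⟩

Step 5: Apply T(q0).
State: -(1/2)i|00⟩ + (1/√8 - (1/√8)i)|01⟩ + (-1/√8 + (1/√8)i)|10⟩ - 1/2|11⟩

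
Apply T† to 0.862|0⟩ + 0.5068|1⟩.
0.862|0⟩ + (0.3584 - 0.3584i)|1⟩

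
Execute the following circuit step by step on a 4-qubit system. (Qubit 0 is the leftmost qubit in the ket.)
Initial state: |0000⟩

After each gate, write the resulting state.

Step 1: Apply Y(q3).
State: i|0001⟩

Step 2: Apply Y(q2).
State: -|0011⟩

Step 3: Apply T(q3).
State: (-1/√2 - (1/√2)i)|0011⟩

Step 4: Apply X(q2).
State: (-1/√2 - (1/√2)i)|0001⟩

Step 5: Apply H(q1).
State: (-1/2 - (1/2)i)|0001⟩ + (-1/2 - (1/2)i)|0101⟩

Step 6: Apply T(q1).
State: (-1/2 - (1/2)i)|0001⟩ - (1/√2)i|0101⟩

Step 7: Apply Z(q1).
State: (-1/2 - (1/2)i)|0001⟩ + (1/√2)i|0101⟩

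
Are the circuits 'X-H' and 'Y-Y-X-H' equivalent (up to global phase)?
Yes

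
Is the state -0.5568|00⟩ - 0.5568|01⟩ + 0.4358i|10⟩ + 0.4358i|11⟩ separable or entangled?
Separable

Writing the state as a|00⟩ + b|01⟩ + c|10⟩ + d|11⟩, it is a product state iff ad − bc = 0.
Here (a, b, c, d) = (-0.5568, -0.5568, 0.4358i, 0.4358i): ad − bc = (-0.5568)(0.4358i) − (-0.5568)(0.4358i) = 0, so the state is separable.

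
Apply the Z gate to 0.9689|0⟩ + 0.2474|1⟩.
0.9689|0⟩ - 0.2474|1⟩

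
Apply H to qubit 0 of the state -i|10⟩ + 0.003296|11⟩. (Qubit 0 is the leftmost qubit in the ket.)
-(1/√2)i|00⟩ + 0.002331|01⟩ + (1/√2)i|10⟩ - 0.002331|11⟩

H on qubit 0 mixes each pair of kets that differ only in qubit 0: amplitudes (a, b) of (|…0…⟩, |…1…⟩) become ((a + b)/√2, (a − b)/√2). Kets absent from the input have amplitude 0.
(|00⟩, |10⟩): (a, b) = (0, -i) → (-(1/√2)i, (1/√2)i)
(|01⟩, |11⟩): (a, b) = (0, 0.003296) → (0.002331, -0.002331)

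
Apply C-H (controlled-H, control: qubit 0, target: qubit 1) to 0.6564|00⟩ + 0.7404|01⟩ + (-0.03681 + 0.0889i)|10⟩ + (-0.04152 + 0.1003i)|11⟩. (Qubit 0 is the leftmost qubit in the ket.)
0.6564|00⟩ + 0.7404|01⟩ + (-0.05539 + 0.1338i)|10⟩ + (0.00333 - 0.008061i)|11⟩

C-H leaves the control-|0⟩ kets |00⟩, |01⟩ unchanged and applies H to qubit 1 on the control-|1⟩ pair (|10⟩, |11⟩).
H = [[1/√2, 1/√2], [1/√2, -1/√2]].
With a = amp(|10⟩) = (-0.03681 + 0.0889i) and b = amp(|11⟩) = (-0.04152 + 0.1003i):
new amp(|10⟩) = (1/√2)·a + (1/√2)·b = (-0.05539 + 0.1338i)
new amp(|11⟩) = (1/√2)·a + (-1/√2)·b = (0.00333 - 0.008061i)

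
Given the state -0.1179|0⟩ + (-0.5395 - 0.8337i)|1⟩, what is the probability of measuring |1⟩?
0.9861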